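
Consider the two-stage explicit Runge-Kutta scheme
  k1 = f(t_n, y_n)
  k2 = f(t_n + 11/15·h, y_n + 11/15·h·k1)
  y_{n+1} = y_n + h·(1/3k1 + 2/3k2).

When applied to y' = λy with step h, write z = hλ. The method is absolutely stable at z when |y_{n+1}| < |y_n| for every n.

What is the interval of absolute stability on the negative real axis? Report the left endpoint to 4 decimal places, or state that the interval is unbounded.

Test eqn y'=λy, z=hλ:
  k1=λy_n ⇒ h·k1=z·y_n;  k2=λ(1+11/15z)y_n ⇒ h·k2=z(1+11/15z)y_n
  y_{n+1}/y_n = 1 + 1/3z + 2/3z(1+11/15z) = 1 + z + 22/45z²
  ⇒ R(z) = 1 + z + 22/45z².

Find x<0 with |R(x)|<1.
x=-0.78: |R|=0.5174
R=1: x+22/45x²=0 ⇒ x=−45/22=-2.0455; min R=1−1/(4·22/45)=0.4886>−1
Confirm numerically:
  x=-1.619: |R|=0.66246 <1
  x=-1.474: |R|=0.58820 <1
  x=-1.137: |R|=0.49502 <1
  x=-2.636: |R|=1.76104 >1
  x=-2.548: |R|=1.62602 >1
  x=-2.213: |R|=1.18127 >1
So |R|<1 on (-2.0455, 0).

z∈(-2.0455,0).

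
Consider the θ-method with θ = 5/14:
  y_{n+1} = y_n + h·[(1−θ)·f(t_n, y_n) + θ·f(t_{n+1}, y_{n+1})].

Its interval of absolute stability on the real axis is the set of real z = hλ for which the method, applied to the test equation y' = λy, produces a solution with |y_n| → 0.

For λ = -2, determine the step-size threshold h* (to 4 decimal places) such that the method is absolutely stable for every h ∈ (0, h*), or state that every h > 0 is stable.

Set f=λy, z=hλ:
  y_{n+1} = y_n + z·[9/14·y_n + 5/14·y_{n+1}] ⇒ (1 − 5/14z)y_{n+1} = (1 + 9/14z)y_n
  Hence R(z) = (1 + 9/14z)/(1 − 5/14z).

Boundary: |R(x)|=1, x<0.
x=-1.65: |R|=0.0382
R=−1: 1+9/14x = −1+5/14x ⇒ -2/7x=2 ⇒ x=2/(-2/7)=-7.0000
Confirm numerically:
  x=-6.235: |R|=0.93226 <1
  x=-5.209: |R|=0.82110 <1
  x=-3.242: |R|=0.50242 <1
  x=-3.239: |R|=0.50177 <1
  x=-7.345: |R|=1.02721 >1
  x=-7.297: |R|=1.02353 >1
  x=-7.026: |R|=1.00212 >1
So |R|<1 on (-7.0000, 0).

(-7.0000,0); λ=-2 ⇒ h* = (7)/2 = 3.5000.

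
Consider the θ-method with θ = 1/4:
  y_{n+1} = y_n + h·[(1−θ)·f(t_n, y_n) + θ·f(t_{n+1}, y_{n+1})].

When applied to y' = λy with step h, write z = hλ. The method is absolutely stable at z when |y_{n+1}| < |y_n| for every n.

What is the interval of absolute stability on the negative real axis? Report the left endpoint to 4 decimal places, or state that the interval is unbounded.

(-4.0000, 0).

With y'=λy (z=hλ):
  y_{n+1} = y_n + z·[3/4·y_n + 1/4·y_{n+1}] ⇒ (1 − 1/4z)y_{n+1} = (1 + 3/4z)y_n
  so R(z) = (1 + 3/4z)/(1 − 1/4z).

Need |R(x)|<1, x<0.
x=-0.52: |R|=0.5398
R=−1: 1+3/4x = −1+1/4x ⇒ -1/2x=2 ⇒ x=2/(-1/2)=-4.0000
Confirm numerically:
  x=-2.983: |R|=0.70872 <1
  x=-2.581: |R|=0.56876 <1
  x=-2.061: |R|=0.36017 <1
  x=-4.524: |R|=1.12295 >1
  x=-4.444: |R|=1.10516 >1
  x=-4.283: |R|=1.06833 >1
Stable set (-4.0000, 0).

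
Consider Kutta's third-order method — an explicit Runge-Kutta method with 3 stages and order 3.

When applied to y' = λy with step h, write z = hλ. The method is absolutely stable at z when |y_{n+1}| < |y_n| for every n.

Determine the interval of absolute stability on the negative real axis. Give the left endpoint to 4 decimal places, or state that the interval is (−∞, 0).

(-2.5127, 0).

On y'=λy, z=hλ:
  order 3, 3-stage ⇒ R(z)=1+z+z^2/2+z^3/6
  (e.g. R(-1.53)=0.04352, |R|=0.04352)

Boundary: |R(x)|=1, x<0.
x=-1.53: |R|=0.0435
|R(-2.78)|=1.4966 |R(-2.19)|=0.5425 |R(-1.79)|=0.1438
Bisect:
  x_lo=-2.8252 |R|=1.5926  x_hi=-0.0832 |R|=0.9202
  mid=-1.45419 |R|=0.09062 →hi
  mid=-2.13968 |R|=0.48322 →hi
  mid=-2.48243 |R|=0.95084 →hi
  mid=-2.65380 |R|=1.24744 →lo
  mid=-2.56811 |R|=1.09339 →lo
  mid=-2.52527 |R|=1.02071 →lo
  mid=-2.50385 |R|=0.98543 →hi
  mid=-2.51456 |R|=1.00299 →lo
  mid=-2.50921 |R|=0.99419 →hi
  ...
  [-2.51289,-2.51272] ⇒ x*=-2.5127
Stable set (-2.5127, 0).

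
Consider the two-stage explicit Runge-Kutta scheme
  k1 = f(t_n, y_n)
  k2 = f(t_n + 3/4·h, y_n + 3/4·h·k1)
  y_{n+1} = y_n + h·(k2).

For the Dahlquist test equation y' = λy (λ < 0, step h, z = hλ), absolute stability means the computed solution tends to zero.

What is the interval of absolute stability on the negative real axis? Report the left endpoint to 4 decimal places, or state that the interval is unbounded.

(-1.3333, 0).

Set f=λy, z=hλ:
  k1=λy_n ⇒ h·k1=z·y_n;  k2=λ(1+3/4z)y_n ⇒ h·k2=z(1+3/4z)y_n
  y_{n+1}/y_n = 1 + z(1+3/4z) = 1 + z + 3/4z²
  ⇒ R(z) = 1 + z + 3/4z².

Find x<0 with |R(x)|<1.
x=-1.12: |R|=0.8208
R=1: x+3/4x²=0 ⇒ x=−4/3=-1.3333; min R=1−1/(4·3/4)=0.6667>−1
Confirm numerically:
  x=-1.203: |R|=0.88241 <1
  x=-0.979: |R|=0.73983 <1
  x=-0.552: |R|=0.67653 <1
  x=-1.886: |R|=1.78175 >1
  x=-1.837: |R|=1.69393 >1
  x=-1.418: |R|=1.09004 >1
Stable set (-1.3333, 0).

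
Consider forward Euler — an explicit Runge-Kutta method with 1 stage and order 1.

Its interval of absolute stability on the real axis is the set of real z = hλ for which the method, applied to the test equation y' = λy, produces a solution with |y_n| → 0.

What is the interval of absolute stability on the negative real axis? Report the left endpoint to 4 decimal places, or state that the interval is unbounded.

Test eqn y'=λy, z=hλ:
  order 1, 1-stage ⇒ R(z)=1+z
  (e.g. R(-1.04)=-0.04000, |R|=0.04000)

Find x<0 with |R(x)|<1.
x=-1.04: |R|=0.0400
|R(-1.8)|=0.8000 |R(-0.72)|=0.2800 |R(-0.53)|=0.4700
Bisect:
  x_lo=-2.5926 |R|=1.5926  x_hi=-0.1444 |R|=0.8556
  mid=-1.36852 |R|=0.36852 →hi
  mid=-1.98057 |R|=0.98057 →hi
  mid=-2.28660 |R|=1.28660 →lo
  mid=-2.13358 |R|=1.13358 →lo
  mid=-2.05708 |R|=1.05708 →lo
  mid=-2.01882 |R|=1.01882 →lo
  mid=-1.99970 |R|=0.99970 →hi
  mid=-2.00926 |R|=1.00926 →lo
  mid=-2.00448 |R|=1.00448 →lo
  ...
  [-2.00015,-2.00000] ⇒ x*=-2.0000
Stable set (-2.0000, 0).

(-2.0000, 0).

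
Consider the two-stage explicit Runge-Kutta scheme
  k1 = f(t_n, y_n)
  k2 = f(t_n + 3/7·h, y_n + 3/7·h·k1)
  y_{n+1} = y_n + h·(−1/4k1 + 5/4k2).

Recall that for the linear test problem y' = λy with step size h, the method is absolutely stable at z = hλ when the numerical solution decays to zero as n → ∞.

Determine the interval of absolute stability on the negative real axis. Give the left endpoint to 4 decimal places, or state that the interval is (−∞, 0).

(-1.8667, 0).

On y'=λy, z=hλ:
  k1=λy_n ⇒ h·k1=z·y_n;  k2=λ(1+3/7z)y_n ⇒ h·k2=z(1+3/7z)y_n
  y_{n+1}/y_n = 1 − 1/4z + 5/4z(1+3/7z) = 1 + z + 15/28z²
  ⇒ R(z) = 1 + z + 15/28z².

Solve |R(x)|<1 on ℝ⁻.
x=-1.32: |R|=0.6134
R=1: x+15/28x²=0 ⇒ x=−28/15=-1.8667; min R=1−1/(4·15/28)=0.5333>−1
Confirm numerically:
  x=-1.374: |R|=0.63736 <1
  x=-1.151: |R|=0.55871 <1
  x=-0.984: |R|=0.53471 <1
  x=-0.843: |R|=0.53770 <1
  x=-2.255: |R|=1.46912 >1
  x=-2.216: |R|=1.41471 >1
  x=-2.197: |R|=1.38879 >1
So |R|<1 on (-1.8667, 0).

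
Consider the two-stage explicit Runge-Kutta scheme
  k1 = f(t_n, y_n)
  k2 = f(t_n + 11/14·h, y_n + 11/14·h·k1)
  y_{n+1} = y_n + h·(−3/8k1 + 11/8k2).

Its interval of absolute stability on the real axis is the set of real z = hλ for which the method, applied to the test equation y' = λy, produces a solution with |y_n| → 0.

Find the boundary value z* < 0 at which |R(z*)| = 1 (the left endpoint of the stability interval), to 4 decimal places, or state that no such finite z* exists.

Test eqn y'=λy, z=hλ:
  k1=λy_n ⇒ h·k1=z·y_n;  k2=λ(1+11/14z)y_n ⇒ h·k2=z(1+11/14z)y_n
  y_{n+1}/y_n = 1 − 3/8z + 11/8z(1+11/14z) = 1 + z + 121/112z²
  so R(z) = 1 + z + 121/112z².

Need |R(x)|<1, x<0.
x=-0.66: |R|=0.8106
R=1: x+121/112x²=0 ⇒ x=−112/121=-0.9256; min R=1−1/(4·121/112)=0.7686>−1
Confirm numerically:
  x=-0.903: |R|=0.97793 <1
  x=-0.820: |R|=0.90643 <1
  x=-0.806: |R|=0.89584 <1
  x=-1.296: |R|=1.51859 >1
  x=-1.224: |R|=1.39457 >1
Stable set (-0.9256, 0).

left endpoint -0.9256.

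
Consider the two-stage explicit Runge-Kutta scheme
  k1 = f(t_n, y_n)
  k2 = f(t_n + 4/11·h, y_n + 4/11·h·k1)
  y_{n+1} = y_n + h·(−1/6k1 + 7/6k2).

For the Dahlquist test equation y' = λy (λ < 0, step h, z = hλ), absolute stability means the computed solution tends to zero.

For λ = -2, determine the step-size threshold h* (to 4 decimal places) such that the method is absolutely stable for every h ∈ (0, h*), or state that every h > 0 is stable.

Set f=λy, z=hλ:
  k1=λy_n ⇒ h·k1=z·y_n;  k2=λ(1+4/11z)y_n ⇒ h·k2=z(1+4/11z)y_n
  y_{n+1}/y_n = 1 − 1/6z + 7/6z(1+4/11z) = 1 + z + 14/33z²
  R(z) = 1 + z + 14/33z².

Solve |R(x)|<1 on ℝ⁻.
x=-0.86: |R|=0.4538
R=1: x+14/33x²=0 ⇒ x=−33/14=-2.3571; min R=1−1/(4·14/33)=0.4107>−1
Confirm numerically:
  x=-2.241: |R|=0.88958 <1
  x=-2.194: |R|=0.84815 <1
  x=-1.255: |R|=0.41319 <1
  x=-2.754: |R|=1.46367 >1
  x=-2.599: |R|=1.26667 >1
Interval (-2.3571, 0).

(-2.3571,0); λ=-2 ⇒ h* = (33/14)/2 = 1.1786.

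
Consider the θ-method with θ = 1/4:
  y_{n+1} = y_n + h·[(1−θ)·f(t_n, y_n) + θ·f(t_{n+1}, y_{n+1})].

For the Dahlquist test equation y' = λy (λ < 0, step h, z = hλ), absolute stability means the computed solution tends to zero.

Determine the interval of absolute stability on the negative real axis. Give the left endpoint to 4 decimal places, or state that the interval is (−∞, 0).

On y'=λy, z=hλ:
  y_{n+1} = y_n + z·[3/4·y_n + 1/4·y_{n+1}] ⇒ (1 − 1/4z)y_{n+1} = (1 + 3/4z)y_n
  R(z) = (1 + 3/4z)/(1 − 1/4z).

Solve |R(x)|<1 on ℝ⁻.
x=-0.59: |R|=0.4858
R=−1: 1+3/4x = −1+1/4x ⇒ -1/2x=2 ⇒ x=2/(-1/2)=-4.0000
Confirm numerically:
  x=-3.839: |R|=0.95892 <1
  x=-2.710: |R|=0.61550 <1
  x=-1.986: |R|=0.32710 <1
  x=-4.584: |R|=1.13607 >1
  x=-4.362: |R|=1.08658 >1
  x=-4.358: |R|=1.08567 >1
Stable set (-4.0000, 0).

(-4.0000, 0).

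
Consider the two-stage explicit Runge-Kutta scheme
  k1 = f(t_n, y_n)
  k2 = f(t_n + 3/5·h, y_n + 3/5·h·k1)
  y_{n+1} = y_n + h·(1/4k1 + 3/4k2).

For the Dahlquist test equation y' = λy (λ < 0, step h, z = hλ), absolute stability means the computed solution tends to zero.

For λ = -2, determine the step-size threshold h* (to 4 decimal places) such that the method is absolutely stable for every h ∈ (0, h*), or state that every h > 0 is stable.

(-2.2222,0); λ=-2 ⇒ h* = (20/9)/2 = 1.1111.

Test eqn y'=λy, z=hλ:
  k1=λy_n ⇒ h·k1=z·y_n;  k2=λ(1+3/5z)y_n ⇒ h·k2=z(1+3/5z)y_n
  y_{n+1}/y_n = 1 + 1/4z + 3/4z(1+3/5z) = 1 + z + 9/20z²
  so R(z) = 1 + z + 9/20z².

Find x<0 with |R(x)|<1.
x=-0.89: |R|=0.4664
R=1: x+9/20x²=0 ⇒ x=−20/9=-2.2222; min R=1−1/(4·9/20)=0.4444>−1
Confirm numerically:
  x=-2.034: |R|=0.82772 <1
  x=-1.763: |R|=0.63568 <1
  x=-1.179: |R|=0.44652 <1
  x=-0.941: |R|=0.45747 <1
  x=-2.784: |R|=1.70380 >1
  x=-2.681: |R|=1.55349 >1
Interval (-2.2222, 0).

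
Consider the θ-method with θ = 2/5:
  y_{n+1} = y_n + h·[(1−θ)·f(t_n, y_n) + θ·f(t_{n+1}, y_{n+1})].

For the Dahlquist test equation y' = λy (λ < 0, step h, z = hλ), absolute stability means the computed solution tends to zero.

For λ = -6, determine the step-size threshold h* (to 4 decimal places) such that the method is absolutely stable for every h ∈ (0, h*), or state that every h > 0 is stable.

Test eqn y'=λy, z=hλ:
  y_{n+1} = y_n + z·[3/5·y_n + 2/5·y_{n+1}] ⇒ (1 − 2/5z)y_{n+1} = (1 + 3/5z)y_n
  Hence R(z) = (1 + 3/5z)/(1 − 2/5z).

Boundary: |R(x)|=1, x<0.
x=-1.51: |R|=0.0586
R=−1: 1+3/5x = −1+2/5x ⇒ -1/5x=2 ⇒ x=2/(-1/5)=-10.0000
Confirm numerically:
  x=-8.591: |R|=0.93648 <1
  x=-4.407: |R|=0.59512 <1
  x=-4.281: |R|=0.57831 <1
  x=-10.593: |R|=1.02265 >1
  x=-10.447: |R|=1.01726 >1
  x=-10.125: |R|=1.00495 >1
Stable set (-10.0000, 0).

(-10.0000,0); λ=-6 ⇒ h* = (10)/6 = 1.6667.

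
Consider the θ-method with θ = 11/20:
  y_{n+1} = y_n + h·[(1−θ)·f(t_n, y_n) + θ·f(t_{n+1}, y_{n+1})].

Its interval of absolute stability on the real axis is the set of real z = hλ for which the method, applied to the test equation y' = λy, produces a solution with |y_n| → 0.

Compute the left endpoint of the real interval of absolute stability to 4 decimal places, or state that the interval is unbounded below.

Test eqn y'=λy, z=hλ:
  y_{n+1} = y_n + z·[9/20·y_n + 11/20·y_{n+1}] ⇒ (1 − 11/20z)y_{n+1} = (1 + 9/20z)y_n
  Hence R(z) = (1 + 9/20z)/(1 − 11/20z).

Solve |R(x)|<1 on ℝ⁻.
x=-0.4: |R|=0.6721
x=-2: |R|=0.0476
x=-10: |R|=0.5385
x=-100: |R|=0.7857
θ=11/20≥1/2 ⇒ |1+9/20x|<|1−11/20x| ∀x<0 ⇒ stable on all of ℝ⁻.

(−∞, 0) — no finite endpoint.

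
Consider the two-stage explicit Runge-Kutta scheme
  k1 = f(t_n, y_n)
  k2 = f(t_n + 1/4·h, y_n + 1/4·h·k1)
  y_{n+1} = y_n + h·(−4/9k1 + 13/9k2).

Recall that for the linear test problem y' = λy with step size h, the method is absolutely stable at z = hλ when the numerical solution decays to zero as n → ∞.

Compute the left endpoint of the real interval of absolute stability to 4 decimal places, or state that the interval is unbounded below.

left endpoint -2.7692.

On y'=λy, z=hλ:
  k1=λy_n ⇒ h·k1=z·y_n;  k2=λ(1+1/4z)y_n ⇒ h·k2=z(1+1/4z)y_n
  y_{n+1}/y_n = 1 − 4/9z + 13/9z(1+1/4z) = 1 + z + 13/36z²
  so R(z) = 1 + z + 13/36z².

Find x<0 with |R(x)|<1.
x=-0.87: |R|=0.4033
R=1: x+13/36x²=0 ⇒ x=−36/13=-2.7692; min R=1−1/(4·13/36)=0.3077>−1
Confirm numerically:
  x=-2.749: |R|=0.97992 <1
  x=-2.229: |R|=0.56516 <1
  x=-1.761: |R|=0.35885 <1
  x=-1.566: |R|=0.31957 <1
  x=-3.216: |R|=1.51885 >1
  x=-3.199: |R|=1.49647 >1
  x=-2.947: |R|=1.18918 >1
Interval (-2.7692, 0).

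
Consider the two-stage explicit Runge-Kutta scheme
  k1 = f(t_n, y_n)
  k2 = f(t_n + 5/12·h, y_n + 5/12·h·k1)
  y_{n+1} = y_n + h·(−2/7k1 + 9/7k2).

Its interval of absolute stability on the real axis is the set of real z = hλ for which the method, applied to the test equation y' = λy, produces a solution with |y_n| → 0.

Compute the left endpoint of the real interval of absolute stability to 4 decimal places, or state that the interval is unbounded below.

Test eqn y'=λy, z=hλ:
  k1=λy_n ⇒ h·k1=z·y_n;  k2=λ(1+5/12z)y_n ⇒ h·k2=z(1+5/12z)y_n
  y_{n+1}/y_n = 1 − 2/7z + 9/7z(1+5/12z) = 1 + z + 15/28z²
  ⇒ R(z) = 1 + z + 15/28z².

Solve |R(x)|<1 on ℝ⁻.
x=-0.5: |R|=0.6339
R=1: x+15/28x²=0 ⇒ x=−28/15=-1.8667; min R=1−1/(4·15/28)=0.5333>−1
Confirm numerically:
  x=-1.239: |R|=0.58339 <1
  x=-0.997: |R|=0.53550 <1
  x=-0.986: |R|=0.53482 <1
  x=-2.071: |R|=1.22670 >1
  x=-2.017: |R|=1.16244 >1
  x=-1.982: |R|=1.12246 >1
Stable set (-1.8667, 0).

z* = -1.8667.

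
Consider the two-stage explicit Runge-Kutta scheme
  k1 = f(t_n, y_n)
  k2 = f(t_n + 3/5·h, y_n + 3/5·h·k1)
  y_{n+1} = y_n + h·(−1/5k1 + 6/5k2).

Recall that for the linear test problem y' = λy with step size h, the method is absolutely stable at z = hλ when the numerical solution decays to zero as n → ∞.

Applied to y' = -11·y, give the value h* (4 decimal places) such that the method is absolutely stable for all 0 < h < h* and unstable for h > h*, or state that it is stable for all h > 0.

(-1.3889,0); λ=-11 ⇒ h* = (25/18)/11 = 0.1263.

Test eqn y'=λy, z=hλ:
  k1=λy_n ⇒ h·k1=z·y_n;  k2=λ(1+3/5z)y_n ⇒ h·k2=z(1+3/5z)y_n
  y_{n+1}/y_n = 1 − 1/5z + 6/5z(1+3/5z) = 1 + z + 18/25z²
  R(z) = 1 + z + 18/25z².

Boundary: |R(x)|=1, x<0.
x=-0.63: |R|=0.6558
R=1: x+18/25x²=0 ⇒ x=−25/18=-1.3889; min R=1−1/(4·18/25)=0.6528>−1
Confirm numerically:
  x=-1.259: |R|=0.88226 <1
  x=-0.893: |R|=0.68116 <1
  x=-0.667: |R|=0.65332 <1
  x=-1.891: |R|=1.68363 >1
  x=-1.711: |R|=1.39682 >1
  x=-1.591: |R|=1.23152 >1
Interval (-1.3889, 0).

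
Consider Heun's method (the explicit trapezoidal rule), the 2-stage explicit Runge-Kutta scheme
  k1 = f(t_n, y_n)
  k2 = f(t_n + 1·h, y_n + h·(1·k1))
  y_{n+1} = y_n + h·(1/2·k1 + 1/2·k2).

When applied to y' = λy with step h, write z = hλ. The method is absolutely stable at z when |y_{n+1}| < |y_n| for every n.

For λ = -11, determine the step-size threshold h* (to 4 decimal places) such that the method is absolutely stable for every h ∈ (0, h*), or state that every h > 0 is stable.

(-2.0000,0); λ=-11 ⇒ h* = 0.1818.

With y'=λy (z=hλ):
  order 2, 2-stage ⇒ R(z)=1+z+z^2/2
  (e.g. R(-1.2)=0.52000, |R|=0.52000)

Need |R(x)|<1, x<0.
x=-1.2: |R|=0.5200
|R(-1.68)|=0.7312 |R(-0.94)|=0.5018 |R(-0.9)|=0.5050
Bisect:
  x_lo=-2.8721 |R|=2.2523  x_hi=-0.2186 |R|=0.8053
  mid=-1.54534 |R|=0.64870 →hi
  mid=-2.20870 |R|=1.23048 →lo
  mid=-1.87702 |R|=0.88458 →hi
  mid=-2.04286 |R|=1.04378 →lo
  mid=-1.95994 |R|=0.96074 →hi
  mid=-2.00140 |R|=1.00140 →lo
  mid=-1.98067 |R|=0.98085 →hi
  mid=-1.99103 |R|=0.99107 →hi
  mid=-1.99622 |R|=0.99622 →hi
  ...
  [-2.00010,-1.99994] ⇒ x*=-2.0000
Interval (-2.0000, 0).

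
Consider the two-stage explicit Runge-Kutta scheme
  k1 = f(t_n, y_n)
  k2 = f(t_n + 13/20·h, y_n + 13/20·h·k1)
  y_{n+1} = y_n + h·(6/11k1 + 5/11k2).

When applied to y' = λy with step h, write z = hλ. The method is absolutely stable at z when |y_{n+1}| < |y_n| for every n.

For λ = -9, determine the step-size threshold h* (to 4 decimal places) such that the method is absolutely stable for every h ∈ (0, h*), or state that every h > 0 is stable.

(-3.3846,0); λ=-9 ⇒ h* = (44/13)/9 = 0.3761.

On y'=λy, z=hλ:
  k1=λy_n ⇒ h·k1=z·y_n;  k2=λ(1+13/20z)y_n ⇒ h·k2=z(1+13/20z)y_n
  y_{n+1}/y_n = 1 + 6/11z + 5/11z(1+13/20z) = 1 + z + 13/44z²
  Hence R(z) = 1 + z + 13/44z².

Solve |R(x)|<1 on ℝ⁻.
x=-0.93: |R|=0.3255
R=1: x+13/44x²=0 ⇒ x=−44/13=-3.3846; min R=1−1/(4·13/44)=0.1538>−1
Confirm numerically:
  x=-3.157: |R|=0.78769 <1
  x=-2.250: |R|=0.24574 <1
  x=-1.807: |R|=0.15773 <1
  x=-3.878: |R|=1.56531 >1
  x=-3.760: |R|=1.41702 >1
  x=-3.566: |R|=1.19111 >1
Interval (-3.3846, 0).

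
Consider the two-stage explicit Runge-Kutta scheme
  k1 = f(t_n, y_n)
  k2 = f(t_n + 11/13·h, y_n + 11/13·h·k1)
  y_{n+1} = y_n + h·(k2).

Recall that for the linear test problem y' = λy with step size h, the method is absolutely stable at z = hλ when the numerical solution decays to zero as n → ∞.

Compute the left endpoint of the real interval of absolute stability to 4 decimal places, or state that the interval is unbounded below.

Test eqn y'=λy, z=hλ:
  k1=λy_n ⇒ h·k1=z·y_n;  k2=λ(1+11/13z)y_n ⇒ h·k2=z(1+11/13z)y_n
  y_{n+1}/y_n = 1 + z(1+11/13z) = 1 + z + 11/13z²
  Hence R(z) = 1 + z + 11/13z².

Boundary: |R(x)|=1, x<0.
x=-0.49: |R|=0.7132
R=1: x+11/13x²=0 ⇒ x=−13/11=-1.1818; min R=1−1/(4·11/13)=0.7045>−1
Confirm numerically:
  x=-0.622: |R|=0.70536 <1
  x=-0.610: |R|=0.70485 <1
  x=-0.570: |R|=0.70492 <1
  x=-0.475: |R|=0.71591 <1
  x=-1.766: |R|=1.87295 >1
  x=-1.620: |R|=1.60065 >1
Interval (-1.1818, 0).

z* = -1.1818.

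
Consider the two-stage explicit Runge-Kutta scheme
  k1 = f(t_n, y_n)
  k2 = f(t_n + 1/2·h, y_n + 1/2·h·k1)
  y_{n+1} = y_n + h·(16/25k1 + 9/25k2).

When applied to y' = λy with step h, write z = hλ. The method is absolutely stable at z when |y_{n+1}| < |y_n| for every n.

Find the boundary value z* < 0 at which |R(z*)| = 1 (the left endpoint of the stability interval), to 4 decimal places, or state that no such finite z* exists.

Test eqn y'=λy, z=hλ:
  k1=λy_n ⇒ h·k1=z·y_n;  k2=λ(1+1/2z)y_n ⇒ h·k2=z(1+1/2z)y_n
  y_{n+1}/y_n = 1 + 16/25z + 9/25z(1+1/2z) = 1 + z + 9/50z²
  ⇒ R(z) = 1 + z + 9/50z².

Need |R(x)|<1, x<0.
x=-0.91: |R|=0.2391
R=1: x+9/50x²=0 ⇒ x=−50/9=-5.5556; min R=1−1/(4·9/50)=-0.3889>−1
Confirm numerically:
  x=-4.261: |R|=0.00710 <1
  x=-3.700: |R|=0.23580 <1
  x=-3.698: |R|=0.23646 <1
  x=-3.282: |R|=0.34313 <1
  x=-5.943: |R|=1.41446 >1
  x=-5.853: |R|=1.31337 >1
  x=-5.673: |R|=1.11993 >1
Interval (-5.5556, 0).

left endpoint -5.5556.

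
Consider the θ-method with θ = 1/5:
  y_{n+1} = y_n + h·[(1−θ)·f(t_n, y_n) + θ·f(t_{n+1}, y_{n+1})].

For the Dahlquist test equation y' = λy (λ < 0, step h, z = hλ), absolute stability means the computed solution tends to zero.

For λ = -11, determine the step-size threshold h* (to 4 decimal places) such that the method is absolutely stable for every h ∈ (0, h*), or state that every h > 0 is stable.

(-3.3333,0); λ=-11 ⇒ h* = (10/3)/11 = 0.3030.

On y'=λy, z=hλ:
  y_{n+1} = y_n + z·[4/5·y_n + 1/5·y_{n+1}] ⇒ (1 − 1/5z)y_{n+1} = (1 + 4/5z)y_n
  Hence R(z) = (1 + 4/5z)/(1 − 1/5z).

Find x<0 with |R(x)|<1.
x=-1.54: |R|=0.1774
R=−1: 1+4/5x = −1+1/5x ⇒ -3/5x=2 ⇒ x=2/(-3/5)=-3.3333
Confirm numerically:
  x=-2.591: |R|=0.70663 <1
  x=-2.225: |R|=0.53979 <1
  x=-2.164: |R|=0.51033 <1
  x=-1.614: |R|=0.22014 <1
  x=-3.776: |R|=1.15132 >1
  x=-3.562: |R|=1.08012 >1
  x=-3.357: |R|=1.00850 >1
So |R|<1 on (-3.3333, 0).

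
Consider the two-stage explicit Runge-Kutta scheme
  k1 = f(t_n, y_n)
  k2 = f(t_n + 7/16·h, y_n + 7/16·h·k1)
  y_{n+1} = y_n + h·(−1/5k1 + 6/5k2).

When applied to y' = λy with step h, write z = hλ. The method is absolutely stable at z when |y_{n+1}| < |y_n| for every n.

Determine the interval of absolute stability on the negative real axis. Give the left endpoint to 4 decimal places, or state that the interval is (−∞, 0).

(-1.9048, 0).

Test eqn y'=λy, z=hλ:
  k1=λy_n ⇒ h·k1=z·y_n;  k2=λ(1+7/16z)y_n ⇒ h·k2=z(1+7/16z)y_n
  y_{n+1}/y_n = 1 − 1/5z + 6/5z(1+7/16z) = 1 + z + 21/40z²
  so R(z) = 1 + z + 21/40z².

Solve |R(x)|<1 on ℝ⁻.
x=-1.09: |R|=0.5338
R=1: x+21/40x²=0 ⇒ x=−40/21=-1.9048; min R=1−1/(4·21/40)=0.5238>−1
Confirm numerically:
  x=-1.550: |R|=0.71131 <1
  x=-1.270: |R|=0.57677 <1
  x=-1.132: |R|=0.54075 <1
  x=-2.137: |R|=1.26055 >1
  x=-2.010: |R|=1.11105 >1
Stable set (-1.9048, 0).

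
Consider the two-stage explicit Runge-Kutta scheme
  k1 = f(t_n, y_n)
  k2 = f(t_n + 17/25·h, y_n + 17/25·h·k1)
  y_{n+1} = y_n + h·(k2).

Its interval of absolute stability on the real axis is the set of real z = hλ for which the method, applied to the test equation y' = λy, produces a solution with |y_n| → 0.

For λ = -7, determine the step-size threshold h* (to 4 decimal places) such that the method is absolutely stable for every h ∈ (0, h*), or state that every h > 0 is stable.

(-1.4706,0); λ=-7 ⇒ h* = (25/17)/7 = 0.2101.

Set f=λy, z=hλ:
  k1=λy_n ⇒ h·k1=z·y_n;  k2=λ(1+17/25z)y_n ⇒ h·k2=z(1+17/25z)y_n
  y_{n+1}/y_n = 1 + z(1+17/25z) = 1 + z + 17/25z²
  Hence R(z) = 1 + z + 17/25z².

Need |R(x)|<1, x<0.
x=-1.79: |R|=1.3888
R=1: x+17/25x²=0 ⇒ x=−25/17=-1.4706; min R=1−1/(4·17/25)=0.6324>−1
Confirm numerically:
  x=-1.242: |R|=0.80694 <1
  x=-1.232: |R|=0.80012 <1
  x=-0.873: |R|=0.64525 <1
  x=-0.771: |R|=0.63322 <1
  x=-1.795: |R|=1.39598 >1
  x=-1.754: |R|=1.33803 >1
  x=-1.651: |R|=1.20254 >1
Stable set (-1.4706, 0).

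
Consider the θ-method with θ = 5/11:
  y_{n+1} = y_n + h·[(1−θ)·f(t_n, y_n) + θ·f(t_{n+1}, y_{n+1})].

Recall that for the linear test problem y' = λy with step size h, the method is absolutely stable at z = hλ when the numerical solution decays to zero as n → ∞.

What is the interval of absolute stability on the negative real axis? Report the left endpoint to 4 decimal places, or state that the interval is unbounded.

Test eqn y'=λy, z=hλ:
  y_{n+1} = y_n + z·[6/11·y_n + 5/11·y_{n+1}] ⇒ (1 − 5/11z)y_{n+1} = (1 + 6/11z)y_n
  Hence R(z) = (1 + 6/11z)/(1 − 5/11z).

Solve |R(x)|<1 on ℝ⁻.
x=-0.37: |R|=0.6833
R=−1: 1+6/11x = −1+5/11x ⇒ -1/11x=2 ⇒ x=2/(-1/11)=-22.0000
Confirm numerically:
  x=-17.964: |R|=0.95997 <1
  x=-15.693: |R|=0.92950 <1
  x=-13.953: |R|=0.90037 <1
  x=-12.604: |R|=0.87306 <1
  x=-22.538: |R|=1.00435 >1
  x=-22.174: |R|=1.00143 >1
  x=-22.132: |R|=1.00108 >1
Stable set (-22.0000, 0).

(-22.0000, 0).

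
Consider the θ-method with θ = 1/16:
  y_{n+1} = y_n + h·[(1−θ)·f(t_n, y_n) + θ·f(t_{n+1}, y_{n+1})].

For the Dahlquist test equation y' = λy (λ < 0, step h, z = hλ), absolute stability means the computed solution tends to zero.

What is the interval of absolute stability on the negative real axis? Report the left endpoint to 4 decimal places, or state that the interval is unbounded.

Test eqn y'=λy, z=hλ:
  y_{n+1} = y_n + z·[15/16·y_n + 1/16·y_{n+1}] ⇒ (1 − 1/16z)y_{n+1} = (1 + 15/16z)y_n
  ⇒ R(z) = (1 + 15/16z)/(1 − 1/16z).

Solve |R(x)|<1 on ℝ⁻.
x=-1.67: |R|=0.5122
R=−1: 1+15/16x = −1+1/16x ⇒ -7/8x=2 ⇒ x=2/(-7/8)=-2.2857
Confirm numerically:
  x=-1.523: |R|=0.39063 <1
  x=-1.115: |R|=0.04236 <1
  x=-1.112: |R|=0.03974 <1
  x=-2.880: |R|=1.44068 >1
  x=-2.763: |R|=1.35613 >1
  x=-2.415: |R|=1.09829 >1
Stable set (-2.2857, 0).

(-2.2857, 0).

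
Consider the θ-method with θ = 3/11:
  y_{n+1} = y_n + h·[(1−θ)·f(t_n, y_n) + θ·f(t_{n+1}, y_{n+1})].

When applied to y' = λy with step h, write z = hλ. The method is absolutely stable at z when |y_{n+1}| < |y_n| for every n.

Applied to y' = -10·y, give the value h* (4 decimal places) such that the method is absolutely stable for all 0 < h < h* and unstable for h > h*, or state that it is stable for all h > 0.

(-4.4000,0); λ=-10 ⇒ h* = (22/5)/10 = 0.4400.

On y'=λy, z=hλ:
  y_{n+1} = y_n + z·[8/11·y_n + 3/11·y_{n+1}] ⇒ (1 − 3/11z)y_{n+1} = (1 + 8/11z)y_n
  so R(z) = (1 + 8/11z)/(1 − 3/11z).

Need |R(x)|<1, x<0.
x=-1.18: |R|=0.1073
R=−1: 1+8/11x = −1+3/11x ⇒ -5/11x=2 ⇒ x=2/(-5/11)=-4.4000
Confirm numerically:
  x=-3.978: |R|=0.90800 <1
  x=-2.833: |R|=0.59818 <1
  x=-2.792: |R|=0.58505 <1
  x=-2.067: |R|=0.32184 <1
  x=-4.994: |R|=1.11431 >1
  x=-4.823: |R|=1.08304 >1
Stable set (-4.4000, 0).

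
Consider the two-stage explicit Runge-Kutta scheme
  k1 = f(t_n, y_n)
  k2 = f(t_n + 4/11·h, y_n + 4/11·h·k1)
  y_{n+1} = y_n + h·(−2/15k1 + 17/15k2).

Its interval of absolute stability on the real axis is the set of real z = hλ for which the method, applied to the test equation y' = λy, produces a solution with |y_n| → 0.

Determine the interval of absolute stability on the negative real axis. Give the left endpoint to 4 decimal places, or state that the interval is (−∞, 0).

Set f=λy, z=hλ:
  k1=λy_n ⇒ h·k1=z·y_n;  k2=λ(1+4/11z)y_n ⇒ h·k2=z(1+4/11z)y_n
  y_{n+1}/y_n = 1 − 2/15z + 17/15z(1+4/11z) = 1 + z + 68/165z²
  so R(z) = 1 + z + 68/165z².

Find x<0 with |R(x)|<1.
x=-0.58: |R|=0.5586
R=1: x+68/165x²=0 ⇒ x=−165/68=-2.4265; min R=1−1/(4·68/165)=0.3934>−1
Confirm numerically:
  x=-2.343: |R|=0.91940 <1
  x=-1.917: |R|=0.59750 <1
  x=-1.023: |R|=0.40830 <1
  x=-2.921: |R|=1.59532 >1
  x=-2.501: |R|=1.07682 >1
Interval (-2.4265, 0).

(-2.4265, 0).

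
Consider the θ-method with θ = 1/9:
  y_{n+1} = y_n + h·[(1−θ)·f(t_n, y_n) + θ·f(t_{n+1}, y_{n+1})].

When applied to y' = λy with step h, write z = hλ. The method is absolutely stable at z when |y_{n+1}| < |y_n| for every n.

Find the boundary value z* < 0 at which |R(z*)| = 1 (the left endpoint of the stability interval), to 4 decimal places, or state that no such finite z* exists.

left endpoint -2.5714.

On y'=λy, z=hλ:
  y_{n+1} = y_n + z·[8/9·y_n + 1/9·y_{n+1}] ⇒ (1 − 1/9z)y_{n+1} = (1 + 8/9z)y_n
  so R(z) = (1 + 8/9z)/(1 − 1/9z).

Need |R(x)|<1, x<0.
x=-0.33: |R|=0.6817
R=−1: 1+8/9x = −1+1/9x ⇒ -7/9x=2 ⇒ x=2/(-7/9)=-2.5714
Confirm numerically:
  x=-2.451: |R|=0.92638 <1
  x=-2.202: |R|=0.76915 <1
  x=-1.085: |R|=0.03173 <1
  x=-3.020: |R|=1.26123 >1
  x=-2.638: |R|=1.04004 >1
  x=-2.607: |R|=1.02145 >1
Stable set (-2.5714, 0).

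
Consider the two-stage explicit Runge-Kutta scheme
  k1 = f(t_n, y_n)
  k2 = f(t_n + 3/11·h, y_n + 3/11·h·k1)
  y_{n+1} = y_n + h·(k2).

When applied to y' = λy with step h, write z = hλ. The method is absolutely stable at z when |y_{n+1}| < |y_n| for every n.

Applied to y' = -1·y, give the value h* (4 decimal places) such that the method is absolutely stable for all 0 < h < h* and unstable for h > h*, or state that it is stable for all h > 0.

(-3.6667,0); λ=-1 ⇒ h* = (11/3)/1 = 3.6667.

On y'=λy, z=hλ:
  k1=λy_n ⇒ h·k1=z·y_n;  k2=λ(1+3/11z)y_n ⇒ h·k2=z(1+3/11z)y_n
  y_{n+1}/y_n = 1 + z(1+3/11z) = 1 + z + 3/11z²
  R(z) = 1 + z + 3/11z².

Solve |R(x)|<1 on ℝ⁻.
x=-0.4: |R|=0.6436
R=1: x+3/11x²=0 ⇒ x=−11/3=-3.6667; min R=1−1/(4·3/11)=0.0833>−1
Confirm numerically:
  x=-3.551: |R|=0.88798 <1
  x=-1.891: |R|=0.08424 <1
  x=-1.780: |R|=0.08411 <1
  x=-4.055: |R|=1.42946 >1
  x=-3.911: |R|=1.26061 >1
  x=-3.797: |R|=1.13497 >1
So |R|<1 on (-3.6667, 0).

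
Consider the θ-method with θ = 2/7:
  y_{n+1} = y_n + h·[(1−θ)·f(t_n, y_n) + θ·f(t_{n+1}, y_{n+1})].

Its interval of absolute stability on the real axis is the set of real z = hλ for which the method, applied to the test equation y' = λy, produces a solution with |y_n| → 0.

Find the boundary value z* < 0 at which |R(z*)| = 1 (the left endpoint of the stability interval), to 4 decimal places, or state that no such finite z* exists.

z* = -4.6667.

Set f=λy, z=hλ:
  y_{n+1} = y_n + z·[5/7·y_n + 2/7·y_{n+1}] ⇒ (1 − 2/7z)y_{n+1} = (1 + 5/7z)y_n
  so R(z) = (1 + 5/7z)/(1 − 2/7z).

Need |R(x)|<1, x<0.
x=-1.67: |R|=0.1306
R=−1: 1+5/7x = −1+2/7x ⇒ -3/7x=2 ⇒ x=2/(-3/7)=-4.6667
Confirm numerically:
  x=-4.224: |R|=0.91403 <1
  x=-3.297: |R|=0.69773 <1
  x=-3.048: |R|=0.62920 <1
  x=-2.690: |R|=0.52100 <1
  x=-5.117: |R|=1.07839 >1
  x=-5.089: |R|=1.07376 >1
  x=-4.953: |R|=1.05081 >1
So |R|<1 on (-4.6667, 0).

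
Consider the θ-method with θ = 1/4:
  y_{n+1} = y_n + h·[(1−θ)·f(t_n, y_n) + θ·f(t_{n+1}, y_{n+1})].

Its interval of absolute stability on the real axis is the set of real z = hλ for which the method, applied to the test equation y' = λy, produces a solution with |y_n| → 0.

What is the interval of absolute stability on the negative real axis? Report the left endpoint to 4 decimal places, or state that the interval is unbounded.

z∈(-4.0000,0).

Test eqn y'=λy, z=hλ:
  y_{n+1} = y_n + z·[3/4·y_n + 1/4·y_{n+1}] ⇒ (1 − 1/4z)y_{n+1} = (1 + 3/4z)y_n
  Hence R(z) = (1 + 3/4z)/(1 − 1/4z).

Need |R(x)|<1, x<0.
x=-0.61: |R|=0.4707
R=−1: 1+3/4x = −1+1/4x ⇒ -1/2x=2 ⇒ x=2/(-1/2)=-4.0000
Confirm numerically:
  x=-3.895: |R|=0.97340 <1
  x=-3.849: |R|=0.96152 <1
  x=-3.716: |R|=0.92639 <1
  x=-4.572: |R|=1.13346 >1
  x=-4.418: |R|=1.09931 >1
  x=-4.186: |R|=1.04544 >1
Stable set (-4.0000, 0).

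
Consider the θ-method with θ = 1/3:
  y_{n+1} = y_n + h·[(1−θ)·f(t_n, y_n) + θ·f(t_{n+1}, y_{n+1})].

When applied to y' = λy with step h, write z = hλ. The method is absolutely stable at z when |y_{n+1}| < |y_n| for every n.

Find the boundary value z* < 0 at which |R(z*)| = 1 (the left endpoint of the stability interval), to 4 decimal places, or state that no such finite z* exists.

z* = -6.0000.

Set f=λy, z=hλ:
  y_{n+1} = y_n + z·[2/3·y_n + 1/3·y_{n+1}] ⇒ (1 − 1/3z)y_{n+1} = (1 + 2/3z)y_n
  Hence R(z) = (1 + 2/3z)/(1 − 1/3z).

Need |R(x)|<1, x<0.
x=-0.89: |R|=0.3136
R=−1: 1+2/3x = −1+1/3x ⇒ -1/3x=2 ⇒ x=2/(-1/3)=-6.0000
Confirm numerically:
  x=-4.298: |R|=0.76679 <1
  x=-3.274: |R|=0.56551 <1
  x=-3.265: |R|=0.56345 <1
  x=-2.968: |R|=0.49196 <1
  x=-6.525: |R|=1.05512 >1
  x=-6.418: |R|=1.04438 >1
  x=-6.270: |R|=1.02913 >1
Interval (-6.0000, 0).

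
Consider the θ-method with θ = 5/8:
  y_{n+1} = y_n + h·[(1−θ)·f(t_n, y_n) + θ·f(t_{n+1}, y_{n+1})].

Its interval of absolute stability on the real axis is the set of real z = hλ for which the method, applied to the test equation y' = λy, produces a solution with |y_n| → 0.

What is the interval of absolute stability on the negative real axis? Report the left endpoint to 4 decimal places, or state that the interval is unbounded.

Test eqn y'=λy, z=hλ:
  y_{n+1} = y_n + z·[3/8·y_n + 5/8·y_{n+1}] ⇒ (1 − 5/8z)y_{n+1} = (1 + 3/8z)y_n
  ⇒ R(z) = (1 + 3/8z)/(1 − 5/8z).

Find x<0 with |R(x)|<1.
x=-1.56: |R|=0.2101
x=-2: |R|=0.1111
x=-10: |R|=0.3793
x=-100: |R|=0.5748
θ=5/8≥1/2 ⇒ |1+3/8x|<|1−5/8x| ∀x<0 ⇒ stable on all of ℝ⁻.

(−∞, 0) — no finite endpoint.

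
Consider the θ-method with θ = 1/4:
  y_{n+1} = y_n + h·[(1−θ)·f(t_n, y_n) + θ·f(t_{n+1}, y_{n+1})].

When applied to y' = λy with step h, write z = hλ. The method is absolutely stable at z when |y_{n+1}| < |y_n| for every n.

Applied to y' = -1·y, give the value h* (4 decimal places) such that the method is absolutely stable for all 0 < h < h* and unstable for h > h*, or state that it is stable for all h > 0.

(-4.0000,0); λ=-1 ⇒ h* = (4)/1 = 4.0000.

With y'=λy (z=hλ):
  y_{n+1} = y_n + z·[3/4·y_n + 1/4·y_{n+1}] ⇒ (1 − 1/4z)y_{n+1} = (1 + 3/4z)y_n
  ⇒ R(z) = (1 + 3/4z)/(1 − 1/4z).

Solve |R(x)|<1 on ℝ⁻.
x=-0.4: |R|=0.6364
R=−1: 1+3/4x = −1+1/4x ⇒ -1/2x=2 ⇒ x=2/(-1/2)=-4.0000
Confirm numerically:
  x=-3.726: |R|=0.92907 <1
  x=-3.536: |R|=0.87686 <1
  x=-3.301: |R|=0.80852 <1
  x=-4.506: |R|=1.11897 >1
  x=-4.300: |R|=1.07229 >1
  x=-4.035: |R|=1.00871 >1
Interval (-4.0000, 0).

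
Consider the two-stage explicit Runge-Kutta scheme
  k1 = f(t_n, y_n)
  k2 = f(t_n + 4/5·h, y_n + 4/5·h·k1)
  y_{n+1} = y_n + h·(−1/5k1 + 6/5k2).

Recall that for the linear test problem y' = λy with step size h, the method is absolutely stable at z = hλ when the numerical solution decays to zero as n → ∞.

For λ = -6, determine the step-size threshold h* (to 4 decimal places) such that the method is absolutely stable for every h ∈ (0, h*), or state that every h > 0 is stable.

Set f=λy, z=hλ:
  k1=λy_n ⇒ h·k1=z·y_n;  k2=λ(1+4/5z)y_n ⇒ h·k2=z(1+4/5z)y_n
  y_{n+1}/y_n = 1 − 1/5z + 6/5z(1+4/5z) = 1 + z + 24/25z²
  R(z) = 1 + z + 24/25z².

Boundary: |R(x)|=1, x<0.
x=-1.13: |R|=1.0958
R=1: x+24/25x²=0 ⇒ x=−25/24=-1.0417; min R=1−1/(4·24/25)=0.7396>−1
Confirm numerically:
  x=-0.770: |R|=0.79918 <1
  x=-0.554: |R|=0.74064 <1
  x=-0.436: |R|=0.74649 <1
  x=-1.222: |R|=1.21155 >1
  x=-1.210: |R|=1.19554 >1
  x=-1.201: |R|=1.18370 >1
Stable set (-1.0417, 0).

(-1.0417,0); λ=-6 ⇒ h* = (25/24)/6 = 0.1736.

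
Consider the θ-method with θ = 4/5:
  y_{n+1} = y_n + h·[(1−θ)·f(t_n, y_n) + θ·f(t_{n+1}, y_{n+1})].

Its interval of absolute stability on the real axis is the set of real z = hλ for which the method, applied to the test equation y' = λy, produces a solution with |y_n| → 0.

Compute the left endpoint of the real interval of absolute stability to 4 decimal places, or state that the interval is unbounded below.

Set f=λy, z=hλ:
  y_{n+1} = y_n + z·[1/5·y_n + 4/5·y_{n+1}] ⇒ (1 − 4/5z)y_{n+1} = (1 + 1/5z)y_n
  R(z) = (1 + 1/5z)/(1 − 4/5z).

Find x<0 with |R(x)|<1.
x=-0.98: |R|=0.4507
x=-2: |R|=0.2308
x=-10: |R|=0.1111
x=-100: |R|=0.2346
θ=4/5≥1/2 ⇒ |1+1/5x|<|1−4/5x| ∀x<0 ⇒ unbounded interval.

unbounded; (−∞, 0).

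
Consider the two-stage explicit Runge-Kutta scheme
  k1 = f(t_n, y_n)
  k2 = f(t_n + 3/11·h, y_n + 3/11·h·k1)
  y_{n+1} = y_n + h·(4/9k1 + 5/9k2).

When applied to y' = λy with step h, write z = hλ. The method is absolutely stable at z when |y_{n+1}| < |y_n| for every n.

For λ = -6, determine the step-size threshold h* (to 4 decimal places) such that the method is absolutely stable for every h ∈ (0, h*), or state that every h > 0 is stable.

(-6.6000,0); λ=-6 ⇒ h* = (33/5)/6 = 1.1000.

Set f=λy, z=hλ:
  k1=λy_n ⇒ h·k1=z·y_n;  k2=λ(1+3/11z)y_n ⇒ h·k2=z(1+3/11z)y_n
  y_{n+1}/y_n = 1 + 4/9z + 5/9z(1+3/11z) = 1 + z + 5/33z²
  R(z) = 1 + z + 5/33z².

Boundary: |R(x)|=1, x<0.
x=-1.72: |R|=0.2718
R=1: x+5/33x²=0 ⇒ x=−33/5=-6.6000; min R=1−1/(4·5/33)=-0.6500>−1
Confirm numerically:
  x=-4.705: |R|=0.35091 <1
  x=-4.122: |R|=0.54762 <1
  x=-3.154: |R|=0.64677 <1
  x=-3.017: |R|=0.63787 <1
  x=-7.083: |R|=1.51835 >1
  x=-7.072: |R|=1.50576 >1
  x=-6.792: |R|=1.19759 >1
Interval (-6.6000, 0).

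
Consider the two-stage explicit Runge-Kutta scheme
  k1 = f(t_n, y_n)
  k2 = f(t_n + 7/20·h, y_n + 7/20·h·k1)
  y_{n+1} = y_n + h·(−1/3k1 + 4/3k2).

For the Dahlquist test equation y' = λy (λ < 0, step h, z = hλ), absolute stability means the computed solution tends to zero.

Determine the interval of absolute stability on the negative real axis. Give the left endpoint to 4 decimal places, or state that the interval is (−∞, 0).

z∈(-2.1429,0).

Set f=λy, z=hλ:
  k1=λy_n ⇒ h·k1=z·y_n;  k2=λ(1+7/20z)y_n ⇒ h·k2=z(1+7/20z)y_n
  y_{n+1}/y_n = 1 − 1/3z + 4/3z(1+7/20z) = 1 + z + 7/15z²
  R(z) = 1 + z + 7/15z².

Need |R(x)|<1, x<0.
x=-0.74: |R|=0.5155
R=1: x+7/15x²=0 ⇒ x=−15/7=-2.1429; min R=1−1/(4·7/15)=0.4643>−1
Confirm numerically:
  x=-1.996: |R|=0.86321 <1
  x=-1.680: |R|=0.63712 <1
  x=-1.608: |R|=0.59864 <1
  x=-0.914: |R|=0.47585 <1
  x=-2.427: |R|=1.32182 >1
  x=-2.297: |R|=1.16523 >1
Stable set (-2.1429, 0).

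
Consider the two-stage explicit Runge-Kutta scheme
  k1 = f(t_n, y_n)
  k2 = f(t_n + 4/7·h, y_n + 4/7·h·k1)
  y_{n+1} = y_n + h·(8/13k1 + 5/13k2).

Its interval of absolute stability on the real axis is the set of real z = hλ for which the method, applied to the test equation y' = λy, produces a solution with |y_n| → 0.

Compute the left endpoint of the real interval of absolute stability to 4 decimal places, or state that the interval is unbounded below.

Set f=λy, z=hλ:
  k1=λy_n ⇒ h·k1=z·y_n;  k2=λ(1+4/7z)y_n ⇒ h·k2=z(1+4/7z)y_n
  y_{n+1}/y_n = 1 + 8/13z + 5/13z(1+4/7z) = 1 + z + 20/91z²
  so R(z) = 1 + z + 20/91z².

Need |R(x)|<1, x<0.
x=-1.79: |R|=0.0858
R=1: x+20/91x²=0 ⇒ x=−91/20=-4.5500; min R=1−1/(4·20/91)=-0.1375>−1
Confirm numerically:
  x=-2.904: |R|=0.05055 <1
  x=-2.745: |R|=0.08895 <1
  x=-2.404: |R|=0.13384 <1
  x=-2.224: |R|=0.13693 <1
  x=-4.813: |R|=1.27820 >1
  x=-4.588: |R|=1.03832 >1
Interval (-4.5500, 0).

left endpoint -4.5500.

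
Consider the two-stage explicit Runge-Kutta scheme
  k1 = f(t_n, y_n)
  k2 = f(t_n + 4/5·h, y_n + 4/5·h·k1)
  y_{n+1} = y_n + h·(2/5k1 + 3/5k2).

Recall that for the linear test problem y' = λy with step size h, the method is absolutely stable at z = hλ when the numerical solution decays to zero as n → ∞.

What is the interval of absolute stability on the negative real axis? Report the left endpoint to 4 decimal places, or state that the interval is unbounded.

z∈(-2.0833,0).

On y'=λy, z=hλ:
  k1=λy_n ⇒ h·k1=z·y_n;  k2=λ(1+4/5z)y_n ⇒ h·k2=z(1+4/5z)y_n
  y_{n+1}/y_n = 1 + 2/5z + 3/5z(1+4/5z) = 1 + z + 12/25z²
  so R(z) = 1 + z + 12/25z².

Find x<0 with |R(x)|<1.
x=-0.64: |R|=0.5566
R=1: x+12/25x²=0 ⇒ x=−25/12=-2.0833; min R=1−1/(4·12/25)=0.4792>−1
Confirm numerically:
  x=-2.051: |R|=0.96817 <1
  x=-1.626: |R|=0.64306 <1
  x=-1.393: |R|=0.53842 <1
  x=-0.908: |R|=0.48774 <1
  x=-2.447: |R|=1.42715 >1
  x=-2.403: |R|=1.36872 >1
  x=-2.261: |R|=1.19282 >1
Interval (-2.0833, 0).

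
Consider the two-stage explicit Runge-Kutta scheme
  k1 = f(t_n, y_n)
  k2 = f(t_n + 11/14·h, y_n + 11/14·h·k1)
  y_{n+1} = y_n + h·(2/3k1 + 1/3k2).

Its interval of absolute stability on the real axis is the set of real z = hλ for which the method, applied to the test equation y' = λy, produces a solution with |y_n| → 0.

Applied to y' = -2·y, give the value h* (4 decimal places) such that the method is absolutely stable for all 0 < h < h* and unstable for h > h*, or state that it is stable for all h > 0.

On y'=λy, z=hλ:
  k1=λy_n ⇒ h·k1=z·y_n;  k2=λ(1+11/14z)y_n ⇒ h·k2=z(1+11/14z)y_n
  y_{n+1}/y_n = 1 + 2/3z + 1/3z(1+11/14z) = 1 + z + 11/42z²
  R(z) = 1 + z + 11/42z².

Boundary: |R(x)|=1, x<0.
x=-1: |R|=0.2619
R=1: x+11/42x²=0 ⇒ x=−42/11=-3.8182; min R=1−1/(4·11/42)=0.0455>−1
Confirm numerically:
  x=-3.020: |R|=0.36868 <1
  x=-2.999: |R|=0.35657 <1
  x=-2.325: |R|=0.09076 <1
  x=-1.742: |R|=0.05277 <1
  x=-4.400: |R|=1.67048 >1
  x=-4.072: |R|=1.27069 >1
So |R|<1 on (-3.8182, 0).

(-3.8182,0); λ=-2 ⇒ h* = (42/11)/2 = 1.9091.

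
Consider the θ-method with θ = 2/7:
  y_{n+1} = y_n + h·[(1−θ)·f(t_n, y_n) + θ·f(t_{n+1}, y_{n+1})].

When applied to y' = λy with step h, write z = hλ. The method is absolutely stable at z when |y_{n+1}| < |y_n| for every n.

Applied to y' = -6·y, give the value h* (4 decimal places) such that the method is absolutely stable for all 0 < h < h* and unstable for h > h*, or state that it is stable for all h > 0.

(-4.6667,0); λ=-6 ⇒ h* = (14/3)/6 = 0.7778.

With y'=λy (z=hλ):
  y_{n+1} = y_n + z·[5/7·y_n + 2/7·y_{n+1}] ⇒ (1 − 2/7z)y_{n+1} = (1 + 5/7z)y_n
  R(z) = (1 + 5/7z)/(1 − 2/7z).

Find x<0 with |R(x)|<1.
x=-1.05: |R|=0.1923
R=−1: 1+5/7x = −1+2/7x ⇒ -3/7x=2 ⇒ x=2/(-3/7)=-4.6667
Confirm numerically:
  x=-3.561: |R|=0.76512 <1
  x=-3.473: |R|=0.74322 <1
  x=-3.338: |R|=0.70854 <1
  x=-3.131: |R|=0.65262 <1
  x=-5.091: |R|=1.07409 >1
  x=-4.812: |R|=1.02623 >1
Interval (-4.6667, 0).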